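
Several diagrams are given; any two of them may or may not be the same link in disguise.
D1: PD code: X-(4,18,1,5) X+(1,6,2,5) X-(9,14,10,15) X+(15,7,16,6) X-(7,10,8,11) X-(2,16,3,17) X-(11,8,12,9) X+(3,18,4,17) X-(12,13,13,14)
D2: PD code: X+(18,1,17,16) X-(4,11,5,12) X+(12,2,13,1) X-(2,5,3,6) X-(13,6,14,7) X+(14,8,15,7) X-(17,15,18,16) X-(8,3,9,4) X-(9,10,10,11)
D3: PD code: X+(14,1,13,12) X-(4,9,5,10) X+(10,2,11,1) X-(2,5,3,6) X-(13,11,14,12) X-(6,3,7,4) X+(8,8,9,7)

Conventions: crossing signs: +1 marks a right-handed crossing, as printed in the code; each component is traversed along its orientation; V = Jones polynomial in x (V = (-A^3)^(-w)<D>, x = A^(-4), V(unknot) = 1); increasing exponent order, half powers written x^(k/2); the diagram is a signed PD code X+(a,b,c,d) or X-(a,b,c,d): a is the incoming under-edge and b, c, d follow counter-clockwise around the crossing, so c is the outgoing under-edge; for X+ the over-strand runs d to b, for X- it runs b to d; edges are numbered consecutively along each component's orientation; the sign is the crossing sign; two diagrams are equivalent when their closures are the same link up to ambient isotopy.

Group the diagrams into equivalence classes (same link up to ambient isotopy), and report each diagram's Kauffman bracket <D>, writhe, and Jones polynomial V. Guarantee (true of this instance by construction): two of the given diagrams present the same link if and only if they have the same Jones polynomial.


grouping into links: {D1, D2, D3}
V(D1) = x^(-9/2) - x^(-5/2) - x^(-3/2) - x^(-1/2)  (w -3, c 9, <D> = A^-7 + A^-3 + A - A^9)
D2 (bracket A^-7 + A^-3 + A - A^9; 9 crossings at w = -3): V = x^(-9/2) - x^(-5/2) - x^(-3/2) - x^(-1/2)
V(D3) = x^(-9/2) - x^(-5/2) - x^(-3/2) - x^(-1/2)  [7 crossings, <D> = A^-1 + A^3 + A^7 - A^15, w = -1]
why: all 3 diagrams share one V(x), hence one class


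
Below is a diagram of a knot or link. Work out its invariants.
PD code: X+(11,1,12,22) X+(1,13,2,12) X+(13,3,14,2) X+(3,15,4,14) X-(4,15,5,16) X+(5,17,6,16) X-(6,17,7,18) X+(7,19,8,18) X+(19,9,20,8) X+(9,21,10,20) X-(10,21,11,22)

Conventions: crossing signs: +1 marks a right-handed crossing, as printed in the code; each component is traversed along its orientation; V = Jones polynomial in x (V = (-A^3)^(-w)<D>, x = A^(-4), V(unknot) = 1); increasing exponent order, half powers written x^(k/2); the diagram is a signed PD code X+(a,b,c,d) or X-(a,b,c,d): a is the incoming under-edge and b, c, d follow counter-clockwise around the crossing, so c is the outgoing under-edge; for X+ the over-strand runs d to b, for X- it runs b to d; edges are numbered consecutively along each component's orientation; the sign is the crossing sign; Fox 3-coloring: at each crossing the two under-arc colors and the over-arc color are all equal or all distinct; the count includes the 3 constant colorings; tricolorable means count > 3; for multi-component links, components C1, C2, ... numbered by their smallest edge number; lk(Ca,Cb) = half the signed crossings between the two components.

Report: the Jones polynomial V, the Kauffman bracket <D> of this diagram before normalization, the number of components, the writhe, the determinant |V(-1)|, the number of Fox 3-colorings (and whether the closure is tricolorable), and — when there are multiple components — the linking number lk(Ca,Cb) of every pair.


Jones polynomial: V(x) = x^2 + x^4 - x^5 + x^6 - x^7
<D> = A^-13 - A^-9 + A^-5 - A^-1 - A^7; writhe +5
components 1, writhe +5 (11 crossings)
3-colorings: 3 of 3^11, det 5 — not tricolorable
note: |V(-1)| = 5: so not tricolorable, since 3 does not divide 5


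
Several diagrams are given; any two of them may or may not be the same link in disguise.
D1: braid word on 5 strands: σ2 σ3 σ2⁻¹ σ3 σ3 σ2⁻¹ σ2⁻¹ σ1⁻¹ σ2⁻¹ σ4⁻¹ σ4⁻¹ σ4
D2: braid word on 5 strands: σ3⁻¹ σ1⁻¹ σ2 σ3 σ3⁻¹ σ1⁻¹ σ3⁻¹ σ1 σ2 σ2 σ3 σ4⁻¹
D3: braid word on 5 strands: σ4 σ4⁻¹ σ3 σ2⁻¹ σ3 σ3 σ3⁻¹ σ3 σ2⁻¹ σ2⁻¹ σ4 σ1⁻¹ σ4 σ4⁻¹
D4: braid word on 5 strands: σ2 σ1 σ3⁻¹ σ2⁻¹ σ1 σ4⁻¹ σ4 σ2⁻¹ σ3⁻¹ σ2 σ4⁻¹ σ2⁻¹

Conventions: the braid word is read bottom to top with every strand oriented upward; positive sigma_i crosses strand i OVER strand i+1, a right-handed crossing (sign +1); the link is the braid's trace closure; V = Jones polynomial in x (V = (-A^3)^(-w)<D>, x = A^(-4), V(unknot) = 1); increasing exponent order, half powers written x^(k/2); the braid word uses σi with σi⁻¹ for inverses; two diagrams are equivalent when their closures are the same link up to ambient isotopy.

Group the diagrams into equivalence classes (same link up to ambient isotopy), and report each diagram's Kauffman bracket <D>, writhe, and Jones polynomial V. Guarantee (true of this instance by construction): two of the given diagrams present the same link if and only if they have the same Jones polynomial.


equivalence classes: {D1, D3} | {D2} | {D4}
D1 (bracket -A^-18 + 2A^-14 - 2A^-10 + 3A^-6 - 2A^-2 + 2A^2 - A^6; 12 crossings at w = -2): V = -x^-3 + 2x^-2 - 2x^-1 + 3 - 2x + 2x^2 - x^3
V(D2) = x + x^3 - x^4  [12 crossings, <D> = -A^-16 + A^-12 + A^-4, w = 0]
D3 (bracket -A^-12 + 2A^-8 - 2A^-4 + 3 - 2A^4 + 2A^8 - A^12; 14 crossings at w = 0): V = -x^-3 + 2x^-2 - 2x^-1 + 3 - 2x + 2x^2 - x^3
D4 (bracket A^-14 - A^-10 + 2A^-6 - 2A^-2 + A^2 - A^6 + A^10; 12 crossings at w = -2): V = x^-4 - x^-3 + x^-2 - 2x^-1 + 2 - x + x^2
observation: 3 values of V(x) split the 4 diagrams


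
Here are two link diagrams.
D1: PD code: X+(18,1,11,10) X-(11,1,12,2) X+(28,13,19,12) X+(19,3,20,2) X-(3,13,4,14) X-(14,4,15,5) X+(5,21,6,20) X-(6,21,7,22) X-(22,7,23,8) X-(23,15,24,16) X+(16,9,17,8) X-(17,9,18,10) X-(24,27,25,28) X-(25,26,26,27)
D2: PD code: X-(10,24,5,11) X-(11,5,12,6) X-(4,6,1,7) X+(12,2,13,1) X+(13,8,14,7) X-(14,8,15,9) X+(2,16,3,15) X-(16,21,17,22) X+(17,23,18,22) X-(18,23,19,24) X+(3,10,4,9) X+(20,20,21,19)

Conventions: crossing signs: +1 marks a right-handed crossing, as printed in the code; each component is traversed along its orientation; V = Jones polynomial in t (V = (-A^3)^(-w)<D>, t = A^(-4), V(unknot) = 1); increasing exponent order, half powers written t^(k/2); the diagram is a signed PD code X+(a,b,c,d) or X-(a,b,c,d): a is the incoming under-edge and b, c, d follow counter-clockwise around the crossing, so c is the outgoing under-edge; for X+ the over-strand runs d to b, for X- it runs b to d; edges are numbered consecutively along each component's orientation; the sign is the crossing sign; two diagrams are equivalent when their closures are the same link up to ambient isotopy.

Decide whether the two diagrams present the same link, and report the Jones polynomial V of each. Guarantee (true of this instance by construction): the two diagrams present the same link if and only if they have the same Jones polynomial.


same link: no
V(D1) = t^-3 + t^-2 + t^-1 + 1  [14 crossings, <D> = A^-12 + A^-8 + A^-4 + 1, w = -4]
V(D2) = t^-2 + 2 + t^2  (w 0, c 12, <D> = A^-8 + 2 + A^8)
note: 2 classes among 2 diagrams; unequal V(t) rules out equality


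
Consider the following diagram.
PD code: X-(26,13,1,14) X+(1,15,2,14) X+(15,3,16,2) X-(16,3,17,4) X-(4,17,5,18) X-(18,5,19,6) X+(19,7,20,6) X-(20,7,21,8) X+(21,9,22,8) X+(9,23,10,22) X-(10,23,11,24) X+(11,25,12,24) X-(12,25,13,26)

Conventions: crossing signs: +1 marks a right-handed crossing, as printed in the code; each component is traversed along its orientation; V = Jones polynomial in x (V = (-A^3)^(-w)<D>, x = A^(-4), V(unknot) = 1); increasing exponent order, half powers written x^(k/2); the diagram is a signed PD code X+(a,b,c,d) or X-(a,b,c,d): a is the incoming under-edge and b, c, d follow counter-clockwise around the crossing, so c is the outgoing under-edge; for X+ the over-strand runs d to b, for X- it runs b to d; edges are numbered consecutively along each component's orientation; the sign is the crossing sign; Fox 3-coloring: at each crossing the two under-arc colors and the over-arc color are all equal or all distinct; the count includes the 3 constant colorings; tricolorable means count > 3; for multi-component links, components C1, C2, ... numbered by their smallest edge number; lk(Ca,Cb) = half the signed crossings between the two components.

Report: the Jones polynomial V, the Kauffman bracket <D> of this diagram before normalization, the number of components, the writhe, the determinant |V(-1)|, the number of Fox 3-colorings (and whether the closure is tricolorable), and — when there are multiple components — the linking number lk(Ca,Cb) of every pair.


V = 1
<D> = -A^-3 (w = -1)
1 component over 13 crossings, w = -1
3 Fox colorings among 3^13, |V(-1)| = 1: not tricolorable
why: w = -1 shifts under R1 moves; the (-A^3)^(1) factor cancels that in V


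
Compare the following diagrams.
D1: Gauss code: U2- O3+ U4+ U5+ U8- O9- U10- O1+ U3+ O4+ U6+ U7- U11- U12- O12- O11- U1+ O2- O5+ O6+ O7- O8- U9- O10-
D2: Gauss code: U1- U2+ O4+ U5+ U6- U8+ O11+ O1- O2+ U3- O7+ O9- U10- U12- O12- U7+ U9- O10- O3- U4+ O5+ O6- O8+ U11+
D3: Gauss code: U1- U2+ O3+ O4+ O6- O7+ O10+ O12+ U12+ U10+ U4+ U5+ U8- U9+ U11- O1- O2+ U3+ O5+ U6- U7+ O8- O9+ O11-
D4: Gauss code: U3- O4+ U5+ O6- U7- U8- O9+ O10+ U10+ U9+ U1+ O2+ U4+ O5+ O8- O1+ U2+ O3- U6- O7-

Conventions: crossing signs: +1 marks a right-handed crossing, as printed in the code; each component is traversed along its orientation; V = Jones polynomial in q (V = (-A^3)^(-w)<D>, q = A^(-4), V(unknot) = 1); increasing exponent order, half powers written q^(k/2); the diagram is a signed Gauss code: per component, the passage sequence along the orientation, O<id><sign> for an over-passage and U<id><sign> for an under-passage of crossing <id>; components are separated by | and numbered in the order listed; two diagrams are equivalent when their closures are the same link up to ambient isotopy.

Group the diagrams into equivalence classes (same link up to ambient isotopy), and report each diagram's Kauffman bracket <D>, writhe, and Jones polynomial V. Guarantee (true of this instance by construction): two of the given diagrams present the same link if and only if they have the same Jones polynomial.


classes: {D1, D4} | {D2} | {D3}
V(D1) = -q^-3 + 2q^-2 - 2q^-1 + 3 - 2q + 2q^2 - q^3  [12 crossings, <D> = -A^-18 + 2A^-14 - 2A^-10 + 3A^-6 - 2A^-2 + 2A^2 - A^6, w = -2]
V(D2) = q + q^3 - q^4  (w 0, c 12, <D> = -A^-16 + A^-12 + A^-4)
D3 (bracket A^12; 12 crossings at w = +4): V = 1
D4 (bracket -A^-6 + 2A^-2 - 2A^2 + 3A^6 - 2A^10 + 2A^14 - A^18; 10 crossings at w = +2): V = -q^-3 + 2q^-2 - 2q^-1 + 3 - 2q + 2q^2 - q^3
insight: V(q) takes 3 values over 4 diagrams, fixing the grouping


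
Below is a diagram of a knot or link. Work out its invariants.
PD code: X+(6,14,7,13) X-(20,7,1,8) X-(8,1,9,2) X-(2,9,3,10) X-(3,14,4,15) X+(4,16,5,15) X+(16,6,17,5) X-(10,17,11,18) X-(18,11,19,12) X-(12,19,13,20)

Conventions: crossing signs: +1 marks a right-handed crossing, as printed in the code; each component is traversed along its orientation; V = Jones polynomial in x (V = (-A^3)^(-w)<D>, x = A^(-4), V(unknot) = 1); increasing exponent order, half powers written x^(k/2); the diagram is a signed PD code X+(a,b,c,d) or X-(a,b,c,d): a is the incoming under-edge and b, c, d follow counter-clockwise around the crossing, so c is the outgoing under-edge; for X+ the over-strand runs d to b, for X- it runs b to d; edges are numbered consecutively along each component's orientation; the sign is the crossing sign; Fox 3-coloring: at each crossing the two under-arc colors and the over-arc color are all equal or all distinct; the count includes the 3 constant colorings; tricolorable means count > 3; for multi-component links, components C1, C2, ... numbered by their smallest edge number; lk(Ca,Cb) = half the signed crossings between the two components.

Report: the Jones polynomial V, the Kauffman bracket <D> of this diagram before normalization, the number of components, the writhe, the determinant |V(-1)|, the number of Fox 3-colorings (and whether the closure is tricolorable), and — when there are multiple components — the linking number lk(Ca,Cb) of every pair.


V = x^-8 - 2x^-7 + 3x^-6 - 4x^-5 + 3x^-4 - 3x^-3 + 3x^-2 - x^-1 + 1
<D> = A^-12 - A^-8 + 3A^-4 - 3 + 3A^4 - 4A^8 + 3A^12 - 2A^16 + A^20 (w = -4)
1 component over 10 crossings, w = -4
9 Fox colorings among 3^10, |V(-1)| = 21: tricolorable
why: w = -4 (over 10 crossings) is diagram-only; (-A^3)^(4) removes it from V


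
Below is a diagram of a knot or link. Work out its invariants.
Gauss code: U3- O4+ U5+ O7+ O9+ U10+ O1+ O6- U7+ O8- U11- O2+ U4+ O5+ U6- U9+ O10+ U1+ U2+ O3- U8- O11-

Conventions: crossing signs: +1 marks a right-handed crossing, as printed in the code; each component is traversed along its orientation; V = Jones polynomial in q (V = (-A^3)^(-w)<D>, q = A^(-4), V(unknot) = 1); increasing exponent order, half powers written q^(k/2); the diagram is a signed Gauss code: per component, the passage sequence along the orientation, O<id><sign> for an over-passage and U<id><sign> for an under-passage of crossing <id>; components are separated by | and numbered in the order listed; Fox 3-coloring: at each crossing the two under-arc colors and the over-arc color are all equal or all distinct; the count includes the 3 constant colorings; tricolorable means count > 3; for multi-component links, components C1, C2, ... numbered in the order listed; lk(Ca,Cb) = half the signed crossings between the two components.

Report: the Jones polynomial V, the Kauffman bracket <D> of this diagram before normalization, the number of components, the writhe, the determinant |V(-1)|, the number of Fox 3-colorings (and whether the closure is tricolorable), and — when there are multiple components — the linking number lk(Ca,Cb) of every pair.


V = -q^-2 + 3q^-1 - 6 + 10q - 11q^2 + 13q^3 - 12q^4 + 9q^5 - 6q^6 + 3q^7 - q^8
<D> = A^-23 - 3A^-19 + 6A^-15 - 9A^-11 + 12A^-7 - 13A^-3 + 11A - 10A^5 + 6A^9 - 3A^13 + A^17 (w = +3)
1 component over 11 crossings, w = +3
9 Fox colorings among 3^11, |V(-1)| = 75: tricolorable
why: the span of V is 10, forcing >= 10 crossings in any diagram


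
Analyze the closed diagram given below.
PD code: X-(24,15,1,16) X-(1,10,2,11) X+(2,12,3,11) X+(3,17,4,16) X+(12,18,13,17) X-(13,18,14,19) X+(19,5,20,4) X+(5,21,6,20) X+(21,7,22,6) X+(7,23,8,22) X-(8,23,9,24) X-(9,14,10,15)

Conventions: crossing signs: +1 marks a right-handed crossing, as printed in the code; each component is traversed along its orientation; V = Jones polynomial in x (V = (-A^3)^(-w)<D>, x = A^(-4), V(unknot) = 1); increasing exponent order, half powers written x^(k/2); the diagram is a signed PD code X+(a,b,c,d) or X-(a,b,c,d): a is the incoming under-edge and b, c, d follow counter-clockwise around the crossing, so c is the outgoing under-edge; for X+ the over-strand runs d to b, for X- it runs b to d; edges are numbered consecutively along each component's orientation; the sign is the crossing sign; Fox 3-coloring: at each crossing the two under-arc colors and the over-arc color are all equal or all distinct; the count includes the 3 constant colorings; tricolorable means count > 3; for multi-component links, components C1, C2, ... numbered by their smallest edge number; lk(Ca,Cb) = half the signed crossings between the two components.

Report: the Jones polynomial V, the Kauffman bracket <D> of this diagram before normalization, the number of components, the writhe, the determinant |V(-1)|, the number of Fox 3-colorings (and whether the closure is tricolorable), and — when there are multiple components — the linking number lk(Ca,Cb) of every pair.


V = x + x^3 - x^4
<D> = -A^-10 + A^-6 + A^2 (w = +2)
1 component over 12 crossings, w = +2
9 Fox colorings among 3^12, |V(-1)| = 3: tricolorable
why: w = +2 (over 12 crossings) is diagram-only; (-A^3)^(-2) removes it from V


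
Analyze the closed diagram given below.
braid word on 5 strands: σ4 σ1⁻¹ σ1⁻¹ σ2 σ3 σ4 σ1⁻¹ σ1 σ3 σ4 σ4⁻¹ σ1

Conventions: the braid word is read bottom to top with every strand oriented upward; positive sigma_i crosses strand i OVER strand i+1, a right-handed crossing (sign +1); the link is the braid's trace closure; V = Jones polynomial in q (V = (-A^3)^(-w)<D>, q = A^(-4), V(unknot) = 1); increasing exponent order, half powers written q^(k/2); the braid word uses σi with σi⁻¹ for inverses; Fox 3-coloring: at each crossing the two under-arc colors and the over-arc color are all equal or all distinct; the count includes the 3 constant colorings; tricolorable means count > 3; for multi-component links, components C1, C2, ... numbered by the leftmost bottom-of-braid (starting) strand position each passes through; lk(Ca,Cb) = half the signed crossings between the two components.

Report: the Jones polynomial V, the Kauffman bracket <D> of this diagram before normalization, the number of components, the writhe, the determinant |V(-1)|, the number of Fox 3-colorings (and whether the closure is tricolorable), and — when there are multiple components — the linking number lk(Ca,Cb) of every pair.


V = q + q^3 - q^4
<D> = -A^-4 + 1 + A^8 (w = +4)
1 component over 12 crossings, w = +4
9 Fox colorings among 3^12, |V(-1)| = 3: tricolorable
why: the word shrinks to σ4 σ1⁻¹ σ1⁻¹ σ2 σ3 σ4 σ3 σ1 after cancelling


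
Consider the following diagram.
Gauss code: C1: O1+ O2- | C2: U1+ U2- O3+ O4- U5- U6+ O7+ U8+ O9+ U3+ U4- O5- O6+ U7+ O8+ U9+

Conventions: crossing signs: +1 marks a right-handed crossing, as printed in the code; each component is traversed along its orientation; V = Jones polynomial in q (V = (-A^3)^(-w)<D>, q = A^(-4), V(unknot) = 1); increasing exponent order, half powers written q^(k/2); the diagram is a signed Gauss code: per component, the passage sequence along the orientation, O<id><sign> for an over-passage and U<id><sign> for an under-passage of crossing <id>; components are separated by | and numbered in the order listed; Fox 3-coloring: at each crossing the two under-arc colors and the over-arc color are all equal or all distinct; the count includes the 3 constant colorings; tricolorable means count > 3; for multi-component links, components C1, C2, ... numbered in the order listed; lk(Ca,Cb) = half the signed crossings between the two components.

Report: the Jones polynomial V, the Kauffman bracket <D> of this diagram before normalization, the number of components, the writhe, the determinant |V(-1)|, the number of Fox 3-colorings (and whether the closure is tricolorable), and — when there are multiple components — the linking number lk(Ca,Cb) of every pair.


V(q) = -q^(1/2) - q^(3/2) - q^(5/2) + q^(9/2)
bracket: -A^-9 + A^-1 + A^3 + A^7, w = +3
2 components, writhe +3, over 9 crossings
lk(C1,C2) = 0
det 0, colorings 27 of 3^10 — tricolorable
observation: all 2 components of this link are unlinked algebraically


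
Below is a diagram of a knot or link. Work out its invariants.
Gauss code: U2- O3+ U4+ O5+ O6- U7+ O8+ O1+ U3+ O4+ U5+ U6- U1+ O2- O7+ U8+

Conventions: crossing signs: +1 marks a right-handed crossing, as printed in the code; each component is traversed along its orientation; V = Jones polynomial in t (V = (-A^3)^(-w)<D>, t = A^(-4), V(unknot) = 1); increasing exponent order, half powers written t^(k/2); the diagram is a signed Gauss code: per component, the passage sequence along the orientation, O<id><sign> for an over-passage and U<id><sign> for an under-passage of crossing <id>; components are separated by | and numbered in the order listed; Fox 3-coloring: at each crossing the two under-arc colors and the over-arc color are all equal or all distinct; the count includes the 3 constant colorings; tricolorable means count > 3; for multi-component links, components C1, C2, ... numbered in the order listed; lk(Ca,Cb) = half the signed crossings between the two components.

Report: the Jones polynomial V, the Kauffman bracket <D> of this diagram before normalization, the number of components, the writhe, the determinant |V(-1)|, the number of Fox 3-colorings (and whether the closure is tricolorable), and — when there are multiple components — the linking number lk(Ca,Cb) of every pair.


V(t) = t - t^2 + 2t^3 - t^4 + t^5 - t^6
bracket: -A^-12 + A^-8 - A^-4 + 2 - A^4 + A^8, w = +4
1 component, writhe +4, over 8 crossings
det 7, colorings 3 of 3^8 — not tricolorable
observation: w = +4 shifts under R1 moves; the (-A^3)^(-4) factor cancels that in V


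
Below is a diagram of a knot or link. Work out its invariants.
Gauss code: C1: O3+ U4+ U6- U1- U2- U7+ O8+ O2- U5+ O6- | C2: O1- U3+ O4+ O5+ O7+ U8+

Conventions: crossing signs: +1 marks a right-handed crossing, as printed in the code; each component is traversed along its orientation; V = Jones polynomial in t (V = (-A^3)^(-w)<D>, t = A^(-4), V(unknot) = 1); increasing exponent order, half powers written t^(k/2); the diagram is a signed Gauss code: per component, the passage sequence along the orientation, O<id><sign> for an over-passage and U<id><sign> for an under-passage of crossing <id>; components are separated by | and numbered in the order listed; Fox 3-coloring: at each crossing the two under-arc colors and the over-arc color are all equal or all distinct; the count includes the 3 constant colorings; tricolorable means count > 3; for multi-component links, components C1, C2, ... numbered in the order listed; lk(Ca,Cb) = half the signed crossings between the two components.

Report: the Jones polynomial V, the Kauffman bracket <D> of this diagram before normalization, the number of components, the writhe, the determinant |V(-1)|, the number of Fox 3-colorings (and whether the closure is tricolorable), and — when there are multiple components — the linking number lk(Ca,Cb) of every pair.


Jones polynomial: V(t) = -t^(1/2) + t^(3/2) - t^(5/2) - t^(9/2)
<D> = -A^-12 - A^-4 + 1 - A^4; writhe +2
components 2, writhe +2 (8 crossings)
linking number lk(C1,C2) = +2
3-colorings: 3 of 3^8, det 4 — not tricolorable
note: w = +2 shifts under R1 moves; the (-A^3)^(-2) factor cancels that in V


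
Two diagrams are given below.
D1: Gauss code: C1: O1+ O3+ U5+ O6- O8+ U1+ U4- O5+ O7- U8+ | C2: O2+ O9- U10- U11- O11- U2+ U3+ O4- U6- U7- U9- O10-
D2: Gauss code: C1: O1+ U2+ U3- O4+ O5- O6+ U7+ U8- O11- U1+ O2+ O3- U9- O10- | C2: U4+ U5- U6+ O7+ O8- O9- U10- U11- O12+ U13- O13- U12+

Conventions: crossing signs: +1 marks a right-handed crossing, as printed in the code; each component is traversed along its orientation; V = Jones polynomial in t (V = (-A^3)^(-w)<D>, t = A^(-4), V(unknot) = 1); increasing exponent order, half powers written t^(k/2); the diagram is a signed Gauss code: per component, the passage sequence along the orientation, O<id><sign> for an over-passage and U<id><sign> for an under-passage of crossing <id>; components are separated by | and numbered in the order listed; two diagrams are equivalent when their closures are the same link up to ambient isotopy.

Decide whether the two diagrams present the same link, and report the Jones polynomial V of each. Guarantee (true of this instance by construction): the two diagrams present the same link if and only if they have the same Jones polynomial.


same link: no
V(D1) = -t^(-3/2) - 2t^(1/2) + t^(3/2) - t^(5/2) + t^(7/2)  [11 crossings, <D> = -A^-17 + A^-13 - A^-9 + 2A^-5 + A^3, w = -1]
D2 (bracket A^-1 + A^7; 13 crossings at w = -1): V = -t^(-5/2) - t^(-1/2)
note: 2 classes among 2 diagrams; unequal V(t) rules out equality


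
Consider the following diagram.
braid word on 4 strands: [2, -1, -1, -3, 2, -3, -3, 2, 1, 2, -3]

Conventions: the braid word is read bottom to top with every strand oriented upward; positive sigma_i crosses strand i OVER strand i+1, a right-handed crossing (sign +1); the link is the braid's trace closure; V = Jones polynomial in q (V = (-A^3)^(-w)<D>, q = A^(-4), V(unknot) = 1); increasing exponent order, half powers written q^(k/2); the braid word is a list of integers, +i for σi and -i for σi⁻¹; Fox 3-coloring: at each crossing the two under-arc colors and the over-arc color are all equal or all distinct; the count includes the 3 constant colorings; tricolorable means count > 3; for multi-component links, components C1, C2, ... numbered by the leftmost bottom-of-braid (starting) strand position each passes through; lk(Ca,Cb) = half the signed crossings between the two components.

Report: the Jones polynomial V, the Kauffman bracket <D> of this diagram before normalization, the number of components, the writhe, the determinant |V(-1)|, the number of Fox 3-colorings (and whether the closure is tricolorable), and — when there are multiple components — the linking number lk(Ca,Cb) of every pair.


V = q^-5 - 3q^-4 + 4q^-3 - 4q^-2 + 5q^-1 - 4 + 3q - 2q^2 + q^3
<D> = -A^-15 + 2A^-11 - 3A^-7 + 4A^-3 - 5A + 4A^5 - 4A^9 + 3A^13 - A^17 (w = -1)
1 component over 11 crossings, w = -1
9 Fox colorings among 3^11, |V(-1)| = 27: tricolorable
why: V spans 8 powers of q: at least 8 crossings in any diagram


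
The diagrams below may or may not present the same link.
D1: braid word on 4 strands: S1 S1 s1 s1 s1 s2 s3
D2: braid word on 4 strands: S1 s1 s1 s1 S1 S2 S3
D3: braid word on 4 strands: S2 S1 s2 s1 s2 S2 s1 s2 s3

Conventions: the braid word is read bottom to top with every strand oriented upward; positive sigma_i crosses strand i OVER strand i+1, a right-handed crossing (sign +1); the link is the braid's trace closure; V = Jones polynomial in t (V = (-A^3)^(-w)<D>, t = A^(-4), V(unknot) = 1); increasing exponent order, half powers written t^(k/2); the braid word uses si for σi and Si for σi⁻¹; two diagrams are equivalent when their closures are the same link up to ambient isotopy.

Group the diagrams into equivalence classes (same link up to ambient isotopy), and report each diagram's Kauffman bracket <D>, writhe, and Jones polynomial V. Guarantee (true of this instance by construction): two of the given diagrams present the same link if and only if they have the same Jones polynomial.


equivalence classes: {D1, D2, D3}
D1 (bracket -A^9; 7 crossings at w = +3): V = 1
V(D2) = 1  [7 crossings, <D> = -A^-3, w = -1]
D3 (bracket -A^9; 9 crossings at w = +3): V = 1
key observation: one V(t) for all 3 diagrams — one class (guaranteed)


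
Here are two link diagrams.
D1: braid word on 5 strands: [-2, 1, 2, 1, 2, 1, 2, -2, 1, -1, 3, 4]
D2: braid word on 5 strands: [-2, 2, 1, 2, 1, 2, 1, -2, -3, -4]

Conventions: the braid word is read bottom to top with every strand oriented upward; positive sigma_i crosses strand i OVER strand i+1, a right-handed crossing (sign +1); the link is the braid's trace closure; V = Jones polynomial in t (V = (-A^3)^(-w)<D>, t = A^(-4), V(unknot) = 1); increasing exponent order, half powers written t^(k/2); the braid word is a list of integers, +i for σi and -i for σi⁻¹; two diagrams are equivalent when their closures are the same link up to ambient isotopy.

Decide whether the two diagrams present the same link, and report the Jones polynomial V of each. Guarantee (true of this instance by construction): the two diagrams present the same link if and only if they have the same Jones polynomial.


same link: yes
V(D1) = t + 2t^3 + t^5  [12 crossings, <D> = A^-2 + 2A^6 + A^14, w = +6]
V(D2) = t + 2t^3 + t^5  [10 crossings, <D> = A^-14 + 2A^-6 + A^2, w = +2]
insight: all 2 diagrams share one V(t), hence one class


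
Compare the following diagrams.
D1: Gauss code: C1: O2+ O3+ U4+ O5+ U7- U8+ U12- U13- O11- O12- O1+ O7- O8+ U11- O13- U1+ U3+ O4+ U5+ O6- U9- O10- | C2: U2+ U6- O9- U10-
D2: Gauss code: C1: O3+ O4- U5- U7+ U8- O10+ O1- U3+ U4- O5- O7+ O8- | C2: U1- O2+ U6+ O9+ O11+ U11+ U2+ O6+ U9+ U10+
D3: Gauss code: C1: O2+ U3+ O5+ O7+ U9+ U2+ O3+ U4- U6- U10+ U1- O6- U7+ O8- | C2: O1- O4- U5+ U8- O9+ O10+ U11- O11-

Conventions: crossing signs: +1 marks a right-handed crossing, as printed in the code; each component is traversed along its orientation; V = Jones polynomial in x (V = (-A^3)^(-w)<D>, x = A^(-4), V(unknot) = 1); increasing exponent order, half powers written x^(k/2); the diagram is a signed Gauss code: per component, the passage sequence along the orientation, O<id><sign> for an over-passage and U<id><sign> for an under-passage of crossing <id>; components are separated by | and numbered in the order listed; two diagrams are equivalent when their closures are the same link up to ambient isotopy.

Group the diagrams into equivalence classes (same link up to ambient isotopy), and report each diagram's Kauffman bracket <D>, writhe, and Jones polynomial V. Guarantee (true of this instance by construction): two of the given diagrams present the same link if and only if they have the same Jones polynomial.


classes: {D1} | {D2} | {D3}
V(D1) = -x^(-3/2) - 2x^(1/2) + x^(3/2) - x^(5/2) + x^(7/2)  [13 crossings, <D> = -A^-17 + A^-13 - A^-9 + 2A^-5 + A^3, w = -1]
D2 (bracket -A^-9 + A^-1 + A^3 + A^7; 11 crossings at w = +3): V = -x^(1/2) - x^(3/2) - x^(5/2) + x^(9/2)
D3 (bracket -A^-19 + A^-15 - A^-11 + 2A^-7 - A^-3 + 2A; 11 crossings at w = +1): V = -2x^(1/2) + x^(3/2) - 2x^(5/2) + x^(7/2) - x^(9/2) + x^(11/2)
note: comparing 3 Jones polynomials yields 3 groups


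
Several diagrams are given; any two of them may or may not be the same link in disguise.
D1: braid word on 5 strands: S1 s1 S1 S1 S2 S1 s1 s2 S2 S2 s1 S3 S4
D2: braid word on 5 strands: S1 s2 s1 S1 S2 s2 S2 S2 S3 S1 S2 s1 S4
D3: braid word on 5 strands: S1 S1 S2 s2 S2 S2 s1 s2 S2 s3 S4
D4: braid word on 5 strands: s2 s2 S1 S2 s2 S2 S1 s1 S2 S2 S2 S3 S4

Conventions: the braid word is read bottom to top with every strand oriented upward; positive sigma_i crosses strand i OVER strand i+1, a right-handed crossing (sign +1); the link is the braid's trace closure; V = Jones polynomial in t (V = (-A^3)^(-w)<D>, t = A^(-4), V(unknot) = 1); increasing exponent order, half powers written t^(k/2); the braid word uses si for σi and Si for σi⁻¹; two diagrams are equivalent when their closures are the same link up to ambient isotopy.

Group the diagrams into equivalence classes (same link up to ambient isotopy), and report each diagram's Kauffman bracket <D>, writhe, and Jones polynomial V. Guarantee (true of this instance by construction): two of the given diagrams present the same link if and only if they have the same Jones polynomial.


grouping into links: {D1, D2, D3, D4}
V(D1) = -t^(-5/2) - t^(-1/2)  (w -5, c 13, <D> = A^-13 + A^-5)
D2 (bracket A^-13 + A^-5; 13 crossings at w = -5): V = -t^(-5/2) - t^(-1/2)
D3 (bracket A^-7 + A; 11 crossings at w = -3): V = -t^(-5/2) - t^(-1/2)
V(D4) = -t^(-5/2) - t^(-1/2)  [13 crossings, <D> = A^-13 + A^-5, w = -5]
why: all 4 diagrams share one V(t), hence one class


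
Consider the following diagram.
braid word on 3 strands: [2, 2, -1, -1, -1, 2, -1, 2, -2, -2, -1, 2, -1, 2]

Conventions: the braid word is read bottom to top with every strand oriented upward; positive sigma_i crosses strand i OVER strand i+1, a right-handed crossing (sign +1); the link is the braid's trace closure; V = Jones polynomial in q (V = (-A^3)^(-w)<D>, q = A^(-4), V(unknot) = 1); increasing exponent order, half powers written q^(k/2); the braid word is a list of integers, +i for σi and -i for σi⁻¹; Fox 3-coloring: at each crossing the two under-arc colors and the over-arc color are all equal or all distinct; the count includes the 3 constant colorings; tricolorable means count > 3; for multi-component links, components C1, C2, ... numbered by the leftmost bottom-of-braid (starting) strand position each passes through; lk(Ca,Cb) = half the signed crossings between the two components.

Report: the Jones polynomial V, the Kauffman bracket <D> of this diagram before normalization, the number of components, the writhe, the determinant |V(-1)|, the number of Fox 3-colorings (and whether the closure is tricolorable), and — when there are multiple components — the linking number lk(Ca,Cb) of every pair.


V(q) = -q^-6 + q^-5 - 2q^-4 + 3q^-3 - 2q^-2 + 3q^-1 - 1 + q - q^2
bracket: -A^-14 + A^-10 - A^-6 + 3A^-2 - 2A^2 + 3A^6 - 2A^10 + A^14 - A^18, w = -2
1 component, writhe -2, over 14 crossings
det 15, colorings 9 of 3^14 — tricolorable
observation: inverse pairs cancel, leaving σ2 σ2 σ1⁻¹ σ1⁻¹ σ1⁻¹ σ2 σ1⁻¹ σ2⁻¹ σ1⁻¹ σ2 σ1⁻¹ σ2


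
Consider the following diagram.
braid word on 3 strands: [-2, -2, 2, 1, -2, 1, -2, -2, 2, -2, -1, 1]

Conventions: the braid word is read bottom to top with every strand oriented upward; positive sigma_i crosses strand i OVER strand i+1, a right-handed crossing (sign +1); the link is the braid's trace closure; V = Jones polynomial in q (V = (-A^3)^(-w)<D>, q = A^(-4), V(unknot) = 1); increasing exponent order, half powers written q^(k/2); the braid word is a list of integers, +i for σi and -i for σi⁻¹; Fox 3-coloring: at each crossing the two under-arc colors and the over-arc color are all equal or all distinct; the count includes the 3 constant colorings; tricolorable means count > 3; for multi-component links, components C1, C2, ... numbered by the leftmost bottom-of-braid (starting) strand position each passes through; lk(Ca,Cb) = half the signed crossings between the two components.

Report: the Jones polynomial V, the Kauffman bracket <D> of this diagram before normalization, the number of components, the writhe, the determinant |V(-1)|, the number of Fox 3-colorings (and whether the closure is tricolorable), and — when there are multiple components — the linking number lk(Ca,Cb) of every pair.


V(q) = q^-5 - 2q^-4 + 2q^-3 - 2q^-2 + 2q^-1 - 1 + q
bracket: A^-10 - A^-6 + 2A^-2 - 2A^2 + 2A^6 - 2A^10 + A^14, w = -2
1 component, writhe -2, over 12 crossings
det 11, colorings 3 of 3^12 — not tricolorable
observation: V spans 6 powers of q: at least 6 crossings in any diagram


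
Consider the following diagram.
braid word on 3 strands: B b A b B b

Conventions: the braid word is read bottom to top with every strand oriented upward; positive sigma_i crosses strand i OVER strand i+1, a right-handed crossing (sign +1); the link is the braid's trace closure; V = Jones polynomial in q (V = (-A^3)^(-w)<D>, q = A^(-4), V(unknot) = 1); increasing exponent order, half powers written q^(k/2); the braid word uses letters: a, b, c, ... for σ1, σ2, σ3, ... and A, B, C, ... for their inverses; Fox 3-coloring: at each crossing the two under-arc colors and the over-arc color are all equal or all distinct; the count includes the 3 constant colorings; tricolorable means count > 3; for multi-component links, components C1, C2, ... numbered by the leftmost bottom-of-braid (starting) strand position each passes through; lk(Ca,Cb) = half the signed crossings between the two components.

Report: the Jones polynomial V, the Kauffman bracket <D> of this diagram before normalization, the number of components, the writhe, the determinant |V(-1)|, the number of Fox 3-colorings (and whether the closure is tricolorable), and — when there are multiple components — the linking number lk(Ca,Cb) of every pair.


Jones polynomial: V(q) = 1
<D> = 1; writhe 0
components 1, writhe 0 (6 crossings)
3-colorings: 3 of 3^6, det 1 — not tricolorable
note: the word shrinks to σ1⁻¹ σ2 after cancelling


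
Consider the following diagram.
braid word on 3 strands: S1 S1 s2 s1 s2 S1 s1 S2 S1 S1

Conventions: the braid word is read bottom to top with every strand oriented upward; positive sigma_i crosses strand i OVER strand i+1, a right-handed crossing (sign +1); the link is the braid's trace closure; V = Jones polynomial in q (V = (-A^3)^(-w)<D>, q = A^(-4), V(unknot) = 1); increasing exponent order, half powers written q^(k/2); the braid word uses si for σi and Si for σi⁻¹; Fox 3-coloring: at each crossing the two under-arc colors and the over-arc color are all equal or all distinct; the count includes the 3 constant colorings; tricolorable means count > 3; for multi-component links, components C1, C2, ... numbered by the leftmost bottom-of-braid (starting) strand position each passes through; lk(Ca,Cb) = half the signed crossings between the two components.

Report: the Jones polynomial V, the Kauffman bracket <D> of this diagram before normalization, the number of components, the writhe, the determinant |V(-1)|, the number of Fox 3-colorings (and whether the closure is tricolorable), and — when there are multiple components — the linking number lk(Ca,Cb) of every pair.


V(q) = -q^-4 + q^-3 + q^-1
bracket: A^-2 + A^6 - A^10, w = -2
1 component, writhe -2, over 10 crossings
det 3, colorings 9 of 3^10 — tricolorable
observation: |V(-1)| = 3: so tricolorable, since 3 divides 3


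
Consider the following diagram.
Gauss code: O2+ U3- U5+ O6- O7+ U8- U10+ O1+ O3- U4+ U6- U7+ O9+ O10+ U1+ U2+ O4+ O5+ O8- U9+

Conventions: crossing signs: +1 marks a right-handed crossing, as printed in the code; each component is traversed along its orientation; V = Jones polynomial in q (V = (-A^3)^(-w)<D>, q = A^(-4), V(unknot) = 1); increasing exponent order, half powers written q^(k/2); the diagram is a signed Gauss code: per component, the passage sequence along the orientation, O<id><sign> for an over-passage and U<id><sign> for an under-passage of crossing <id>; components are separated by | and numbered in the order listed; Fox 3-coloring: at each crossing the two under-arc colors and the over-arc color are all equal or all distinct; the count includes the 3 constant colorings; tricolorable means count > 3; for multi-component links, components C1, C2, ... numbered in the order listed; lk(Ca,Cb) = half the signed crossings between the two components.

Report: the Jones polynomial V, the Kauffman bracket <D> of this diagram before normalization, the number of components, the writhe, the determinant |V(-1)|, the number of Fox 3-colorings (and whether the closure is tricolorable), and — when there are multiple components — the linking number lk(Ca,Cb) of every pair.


V(q) = q - q^2 + 2q^3 - q^4 + q^5 - q^6
bracket: -A^-12 + A^-8 - A^-4 + 2 - A^4 + A^8, w = +4
1 component, writhe +4, over 10 crossings
det 7, colorings 3 of 3^10 — not tricolorable
observation: V spans 5 powers of q: at least 5 crossings in any diagram


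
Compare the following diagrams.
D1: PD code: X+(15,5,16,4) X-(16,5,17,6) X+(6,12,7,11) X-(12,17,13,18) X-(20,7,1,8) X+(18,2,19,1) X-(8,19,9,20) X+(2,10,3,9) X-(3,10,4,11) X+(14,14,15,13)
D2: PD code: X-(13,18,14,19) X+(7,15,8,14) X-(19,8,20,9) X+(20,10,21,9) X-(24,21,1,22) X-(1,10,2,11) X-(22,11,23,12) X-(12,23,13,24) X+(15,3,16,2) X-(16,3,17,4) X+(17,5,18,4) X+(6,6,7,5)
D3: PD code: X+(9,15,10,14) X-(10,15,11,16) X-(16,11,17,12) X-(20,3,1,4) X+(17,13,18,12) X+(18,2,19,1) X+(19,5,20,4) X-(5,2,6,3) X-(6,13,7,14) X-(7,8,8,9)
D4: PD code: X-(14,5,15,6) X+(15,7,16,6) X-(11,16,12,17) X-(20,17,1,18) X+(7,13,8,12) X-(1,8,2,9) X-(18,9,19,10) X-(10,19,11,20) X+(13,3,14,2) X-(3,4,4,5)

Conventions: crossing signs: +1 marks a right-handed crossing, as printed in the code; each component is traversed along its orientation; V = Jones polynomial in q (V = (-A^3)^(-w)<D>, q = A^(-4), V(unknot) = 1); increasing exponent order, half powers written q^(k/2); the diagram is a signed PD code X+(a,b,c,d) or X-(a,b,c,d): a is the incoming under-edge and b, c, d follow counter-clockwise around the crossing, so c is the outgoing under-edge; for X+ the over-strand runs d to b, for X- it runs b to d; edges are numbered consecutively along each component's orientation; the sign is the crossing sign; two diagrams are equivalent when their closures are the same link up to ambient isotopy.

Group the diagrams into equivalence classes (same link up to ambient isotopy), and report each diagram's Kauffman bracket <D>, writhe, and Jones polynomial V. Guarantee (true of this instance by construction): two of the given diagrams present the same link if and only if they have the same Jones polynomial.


grouping into links: {D1} | {D2, D4} | {D3}
V(D1) = q^-2 - q^-1 + 1 - q + q^2  (w 0, c 10, <D> = A^-8 - A^-4 + 1 - A^4 + A^8)
D2 (bracket A^-10 - A^-6 + 2A^-2 - 2A^2 + 2A^6 - 2A^10 + A^14; 12 crossings at w = -2): V = q^-5 - 2q^-4 + 2q^-3 - 2q^-2 + 2q^-1 - 1 + q
D3 (bracket A^-6; 10 crossings at w = -2): V = 1
V(D4) = q^-5 - 2q^-4 + 2q^-3 - 2q^-2 + 2q^-1 - 1 + q  (w -4, c 10, <D> = A^-16 - A^-12 + 2A^-8 - 2A^-4 + 2 - 2A^4 + A^8)
why: comparing 4 Jones polynomials yields 3 groups


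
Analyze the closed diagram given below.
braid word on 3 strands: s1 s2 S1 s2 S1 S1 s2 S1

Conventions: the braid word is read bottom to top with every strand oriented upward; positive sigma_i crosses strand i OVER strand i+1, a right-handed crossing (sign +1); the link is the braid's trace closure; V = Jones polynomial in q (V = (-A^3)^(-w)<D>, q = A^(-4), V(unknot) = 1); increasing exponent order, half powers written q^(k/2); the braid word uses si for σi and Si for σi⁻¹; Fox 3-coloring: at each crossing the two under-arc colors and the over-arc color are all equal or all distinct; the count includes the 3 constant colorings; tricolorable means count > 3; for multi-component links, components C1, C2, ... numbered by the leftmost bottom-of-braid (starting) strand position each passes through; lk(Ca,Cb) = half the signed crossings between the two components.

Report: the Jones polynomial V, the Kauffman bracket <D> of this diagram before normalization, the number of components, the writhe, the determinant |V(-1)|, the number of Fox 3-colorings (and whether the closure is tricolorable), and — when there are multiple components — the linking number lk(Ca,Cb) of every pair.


V(q) = -q^-3 + 2q^-2 - 2q^-1 + 3 - 2q + 2q^2 - q^3
bracket: -A^-12 + 2A^-8 - 2A^-4 + 3 - 2A^4 + 2A^8 - A^12, w = 0
1 component, writhe 0, over 8 crossings
det 13, colorings 3 of 3^8 — not tricolorable
observation: w = 0 shifts under R1 moves; the (-A^3)^(0) factor cancels that in V
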